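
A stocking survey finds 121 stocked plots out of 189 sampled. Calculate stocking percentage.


Formula: Stocking % = stocked plots / total plots * 100
Stocking = 121 / 189 * 100
Stocking = 0.6402 * 100 = 64.0%

64.0


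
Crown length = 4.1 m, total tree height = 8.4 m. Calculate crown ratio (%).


Formula: Crown Ratio = (Crown Length / Total Height) * 100
CR = (4.1 m / 8.4 m) * 100
CR = 0.4881 * 100 = 48.8%

48.8


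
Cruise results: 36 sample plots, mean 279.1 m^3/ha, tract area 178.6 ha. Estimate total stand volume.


Formula: Total Volume = Mean Volume per ha * Total Area
Total Volume = 279.1 m^3/ha * 178.6 ha
Total Volume = 49847 m^3

49847


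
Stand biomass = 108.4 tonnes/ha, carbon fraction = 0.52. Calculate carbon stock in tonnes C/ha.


Formula: Carbon Stock = Biomass * Carbon Fraction
C = 108.4 t/ha * 0.52
C = 56.4 t C/ha

56.4


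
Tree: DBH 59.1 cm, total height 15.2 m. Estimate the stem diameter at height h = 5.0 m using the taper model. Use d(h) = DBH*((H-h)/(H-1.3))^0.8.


Taper: d(h) = DBH * ((H - h) / (H - 1.3))^0.8
Numerator = H - h = 15.2 - 5.0 = 10.2 m
Denominator = H - 1.3 = 15.2 - 1.3 = 13.9 m
Ratio = 10.2 / 13.9 = 0.73381
d = 59.1 * 0.73381^0.8 = 46.1 cm

46.1


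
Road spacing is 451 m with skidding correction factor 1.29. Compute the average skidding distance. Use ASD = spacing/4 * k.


Formula: ASD = (spacing / 4) * correction
Uncorrected distance = spacing / 4 = 451 / 4 = 112.75 m
ASD = 112.75 * 1.29 = 145 m

145


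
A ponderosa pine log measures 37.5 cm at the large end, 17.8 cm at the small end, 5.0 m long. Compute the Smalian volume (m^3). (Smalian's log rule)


Smalian: V = (A1 + A2)/2 * L,  A = pi*(D/200)^2
A1 = pi*(37.5/200)^2 = 0.110447 m^2
A2 = pi*(17.8/200)^2 = 0.024885 m^2
V = (0.110447+0.024885)/2*5.0 = 0.3383 m^3

0.3383


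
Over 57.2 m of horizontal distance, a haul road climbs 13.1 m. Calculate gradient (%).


Formula: Gradient = rise / run * 100
Gradient = 13.1 / 57.2 * 100 = 22.9%

22.9


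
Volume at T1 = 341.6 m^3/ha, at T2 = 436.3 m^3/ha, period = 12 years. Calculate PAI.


Formula: PAI = (V_T2 - V_T1) / (T2 - T1)
Volume increment = 436.3 - 341.6 = 94.7 m^3/ha
PAI = 94.7 / 12 = 7.89 m^3/ha/year

7.89


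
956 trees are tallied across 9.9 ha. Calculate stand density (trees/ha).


Formula: Stand Density = N_trees / Area_ha
Density = 956 trees / 9.9 ha
Density = 97 trees/ha

97


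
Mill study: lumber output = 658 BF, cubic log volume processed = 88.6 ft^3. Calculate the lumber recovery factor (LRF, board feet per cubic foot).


Formula: LRF = Lumber Output (BF) / Log Input (ft^3)
LRF = 658 BF / 88.6 ft^3
LRF = 7.43 BF/ft^3

7.43


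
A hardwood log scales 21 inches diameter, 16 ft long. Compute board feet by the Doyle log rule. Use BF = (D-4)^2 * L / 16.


Doyle: BF = (D - 4)^2 * L / 16
Adjusted diameter = 21 - 4 = 17 in
(D-4)^2 = 17^2 = 289
BF = 289 * 16 / 16 = 289 BF

289


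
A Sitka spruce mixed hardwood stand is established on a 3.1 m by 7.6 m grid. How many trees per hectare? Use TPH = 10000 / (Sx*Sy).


Formula: TPH = 10000 m^2/ha / (spacing_x * spacing_y)
Area per tree = 3.1 m * 7.6 m = 23.56 m^2
TPH = 10000 / 23.56 = 424 trees/ha

424


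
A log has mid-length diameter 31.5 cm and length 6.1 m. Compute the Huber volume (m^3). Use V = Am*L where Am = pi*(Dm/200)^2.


Huber: V = Am * L,  Am = pi*(Dm/200)^2
Am = pi*(31.5/200)^2 = 0.077931 m^2
V = 0.077931*6.1 = 0.4754 m^3

0.4754


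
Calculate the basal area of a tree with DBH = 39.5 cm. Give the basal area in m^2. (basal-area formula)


Formula: BA = pi * (DBH/2)^2 / 10000  (cm^2 to m^2)
Radius = DBH/2 = 39.5/2 = 19.75 cm
BA = pi * 19.75^2 / 10000
   = 1225.4175 cm^2 / 10000
   = 0.1225 m^2

0.1225


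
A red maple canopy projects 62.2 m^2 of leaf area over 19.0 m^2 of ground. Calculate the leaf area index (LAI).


Formula: LAI = total leaf area / ground area  (dimensionless)
LAI = 62.2 m^2 / 19.0 m^2
LAI = 3.27

3.27


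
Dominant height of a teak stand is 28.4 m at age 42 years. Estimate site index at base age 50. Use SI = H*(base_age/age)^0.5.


Formula: SI = H_dom * (base_age / age)^0.5
Age ratio = 50 / 42 = 1.19048
sqrt(age_ratio) = 1.09109
SI = 28.4 * 1.09109 = 31.0 m

31.0


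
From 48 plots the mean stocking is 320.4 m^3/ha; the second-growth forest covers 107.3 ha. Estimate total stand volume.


Formula: Total Volume = Mean Volume per ha * Total Area
Total Volume = 320.4 m^3/ha * 107.3 ha
Total Volume = 34379 m^3

34379


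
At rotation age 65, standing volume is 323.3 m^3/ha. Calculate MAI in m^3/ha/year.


Formula: MAI = Total Volume / Stand Age
MAI = 323.3 m^3/ha / 65 years
MAI = 4.97 m^3/ha/year

4.97


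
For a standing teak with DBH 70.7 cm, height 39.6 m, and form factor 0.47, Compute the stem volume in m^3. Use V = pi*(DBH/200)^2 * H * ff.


Formula: V = pi * (DBH/200)^2 * H * ff
Radius = DBH/200 = 70.7/200 = 0.3535 m
Radius^2 = 0.3535^2 = 0.12496225 m^2
V = pi * 0.12496225 * 39.6 * 0.47
V = 7.307 m^3

7.307


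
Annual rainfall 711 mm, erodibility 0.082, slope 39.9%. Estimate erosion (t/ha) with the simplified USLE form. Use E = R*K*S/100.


Formula: E = R * K * S / 100  (simplified USLE)
R * K = 711 * 0.082 = 58.302
E = 58.302 * 39.9 / 100 = 23.26 t/ha

23.26


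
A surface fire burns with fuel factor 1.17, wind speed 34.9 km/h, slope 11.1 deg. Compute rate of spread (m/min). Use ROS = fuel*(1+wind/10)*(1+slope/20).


Formula: ROS = fuel * (1 + wind/10) * (1 + slope/20)
Wind factor = 1 + 34.9/10 = 4.49
Slope factor = 1 + 11.1/20 = 1.555
ROS = 1.17 * 4.49 * 1.555 = 8.17 m/min

8.17


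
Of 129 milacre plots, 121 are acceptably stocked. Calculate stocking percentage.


Formula: Stocking % = stocked plots / total plots * 100
Stocking = 121 / 129 * 100
Stocking = 0.938 * 100 = 93.8%

93.8


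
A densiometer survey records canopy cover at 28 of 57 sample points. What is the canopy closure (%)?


Formula: Canopy closure = covered points / total points * 100
Closure = 28 / 57 * 100
Closure = 0.4912 * 100 = 49.1%

49.1


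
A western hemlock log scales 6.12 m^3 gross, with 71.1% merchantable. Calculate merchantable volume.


Formula: MV = V_total * (merchantable_pct / 100)
Merchantable fraction = 71.1% / 100 = 0.711
MV = 6.12 m^3 * 0.711 = 4.351 m^3

4.351


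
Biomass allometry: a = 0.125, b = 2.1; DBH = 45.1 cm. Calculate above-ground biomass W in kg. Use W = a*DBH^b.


Formula: W = a * DBH^b  (allometric power law)
DBH^b = 45.1^2.1 = 2976.9445
W = 0.125 * 2976.9445 = 372.1 kg

372.1


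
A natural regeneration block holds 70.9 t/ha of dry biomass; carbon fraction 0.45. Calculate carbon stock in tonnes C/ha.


Formula: Carbon Stock = Biomass * Carbon Fraction
C = 70.9 t/ha * 0.45
C = 31.9 t C/ha

31.9


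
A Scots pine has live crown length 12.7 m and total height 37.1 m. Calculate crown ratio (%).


Formula: Crown Ratio = (Crown Length / Total Height) * 100
CR = (12.7 m / 37.1 m) * 100
CR = 0.3423 * 100 = 34.2%

34.2


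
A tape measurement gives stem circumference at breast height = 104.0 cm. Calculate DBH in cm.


Formula: DBH = C / pi
DBH = 104.0 / pi
pi = 3.14159...
DBH = 33.1 cm

33.1


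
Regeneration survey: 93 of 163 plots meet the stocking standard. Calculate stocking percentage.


Formula: Stocking % = stocked plots / total plots * 100
Stocking = 93 / 163 * 100
Stocking = 0.5706 * 100 = 57.1%

57.1


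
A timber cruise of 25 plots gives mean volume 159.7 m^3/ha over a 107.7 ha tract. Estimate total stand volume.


Formula: Total Volume = Mean Volume per ha * Total Area
Total Volume = 159.7 m^3/ha * 107.7 ha
Total Volume = 17200 m^3

17200


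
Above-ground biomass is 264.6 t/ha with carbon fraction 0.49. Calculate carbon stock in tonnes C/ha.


Formula: Carbon Stock = Biomass * Carbon Fraction
C = 264.6 t/ha * 0.49
C = 129.7 t C/ha

129.7


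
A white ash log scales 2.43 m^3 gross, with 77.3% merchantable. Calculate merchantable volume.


Formula: MV = V_total * (merchantable_pct / 100)
Merchantable fraction = 77.3% / 100 = 0.773
MV = 2.43 m^3 * 0.773 = 1.878 m^3

1.878


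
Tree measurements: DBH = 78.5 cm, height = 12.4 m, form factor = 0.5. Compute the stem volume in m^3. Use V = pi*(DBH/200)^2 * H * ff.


Formula: V = pi * (DBH/200)^2 * H * ff
Radius = DBH/200 = 78.5/200 = 0.3925 m
Radius^2 = 0.3925^2 = 0.15405625 m^2
V = pi * 0.15405625 * 12.4 * 0.5
V = 3.001 m^3

3.001


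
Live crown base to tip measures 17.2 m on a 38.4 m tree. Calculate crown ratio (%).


Formula: Crown Ratio = (Crown Length / Total Height) * 100
CR = (17.2 m / 38.4 m) * 100
CR = 0.4479 * 100 = 44.8%

44.8


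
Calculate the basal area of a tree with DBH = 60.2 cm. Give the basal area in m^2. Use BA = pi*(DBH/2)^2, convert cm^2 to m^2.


Formula: BA = pi * (DBH/2)^2 / 10000  (cm^2 to m^2)
Radius = DBH/2 = 60.2/2 = 30.1 cm
BA = pi * 30.1^2 / 10000
   = 2846.3144 cm^2 / 10000
   = 0.2846 m^2

0.2846


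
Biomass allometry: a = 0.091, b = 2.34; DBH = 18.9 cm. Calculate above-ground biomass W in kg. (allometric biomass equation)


Formula: W = a * DBH^b  (allometric power law)
DBH^b = 18.9^2.34 = 970.3326
W = 0.091 * 970.3326 = 88.3 kg

88.3


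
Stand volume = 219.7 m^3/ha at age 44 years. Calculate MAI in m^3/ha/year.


Formula: MAI = Total Volume / Stand Age
MAI = 219.7 m^3/ha / 44 years
MAI = 4.99 m^3/ha/year

4.99


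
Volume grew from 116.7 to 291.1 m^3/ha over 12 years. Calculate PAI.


Formula: PAI = (V_T2 - V_T1) / (T2 - T1)
Volume increment = 291.1 - 116.7 = 174.4 m^3/ha
PAI = 174.4 / 12 = 14.53 m^3/ha/year

14.53


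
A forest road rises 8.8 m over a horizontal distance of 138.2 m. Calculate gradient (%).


Formula: Gradient = rise / run * 100
Gradient = 8.8 / 138.2 * 100 = 6.4%

6.4


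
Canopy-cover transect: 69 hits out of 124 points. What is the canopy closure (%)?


Formula: Canopy closure = covered points / total points * 100
Closure = 69 / 124 * 100
Closure = 0.5565 * 100 = 55.6%

55.6


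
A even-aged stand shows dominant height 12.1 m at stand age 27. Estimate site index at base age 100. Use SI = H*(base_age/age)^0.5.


Formula: SI = H_dom * (base_age / age)^0.5
Age ratio = 100 / 27 = 3.7037
sqrt(age_ratio) = 1.9245
SI = 12.1 * 1.9245 = 23.3 m

23.3


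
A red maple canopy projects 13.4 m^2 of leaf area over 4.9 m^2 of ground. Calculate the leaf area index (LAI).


Formula: LAI = total leaf area / ground area  (dimensionless)
LAI = 13.4 m^2 / 4.9 m^2
LAI = 2.73

2.73


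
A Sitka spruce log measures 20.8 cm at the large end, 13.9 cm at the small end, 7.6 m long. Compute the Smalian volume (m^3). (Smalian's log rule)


Smalian: V = (A1 + A2)/2 * L,  A = pi*(D/200)^2
A1 = pi*(20.8/200)^2 = 0.033979 m^2
A2 = pi*(13.9/200)^2 = 0.015175 m^2
V = (0.033979+0.015175)/2*7.6 = 0.1868 m^3

0.1868


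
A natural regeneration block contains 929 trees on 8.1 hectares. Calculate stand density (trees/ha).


Formula: Stand Density = N_trees / Area_ha
Density = 929 trees / 8.1 ha
Density = 115 trees/ha

115


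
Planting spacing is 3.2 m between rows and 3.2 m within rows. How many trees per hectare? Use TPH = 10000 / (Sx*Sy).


Formula: TPH = 10000 m^2/ha / (spacing_x * spacing_y)
Area per tree = 3.2 m * 3.2 m = 10.24 m^2
TPH = 10000 / 10.24 = 977 trees/ha

977


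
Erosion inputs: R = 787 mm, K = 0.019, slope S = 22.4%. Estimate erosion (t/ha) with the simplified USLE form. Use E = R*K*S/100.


Formula: E = R * K * S / 100  (simplified USLE)
R * K = 787 * 0.019 = 14.953
E = 14.953 * 22.4 / 100 = 3.35 t/ha

3.35


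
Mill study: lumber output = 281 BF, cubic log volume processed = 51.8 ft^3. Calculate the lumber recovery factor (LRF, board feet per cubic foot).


Formula: LRF = Lumber Output (BF) / Log Input (ft^3)
LRF = 281 BF / 51.8 ft^3
LRF = 5.42 BF/ft^3

5.42


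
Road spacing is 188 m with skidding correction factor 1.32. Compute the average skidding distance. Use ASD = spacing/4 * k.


Formula: ASD = (spacing / 4) * correction
Uncorrected distance = spacing / 4 = 188 / 4 = 47 m
ASD = 47 * 1.32 = 62 m

62


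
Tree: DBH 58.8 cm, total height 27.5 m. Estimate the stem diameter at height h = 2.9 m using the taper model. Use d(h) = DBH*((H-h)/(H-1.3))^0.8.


Taper: d(h) = DBH * ((H - h) / (H - 1.3))^0.8
Numerator = H - h = 27.5 - 2.9 = 24.6 m
Denominator = H - 1.3 = 27.5 - 1.3 = 26.2 m
Ratio = 24.6 / 26.2 = 0.93893
d = 58.8 * 0.93893^0.8 = 55.9 cm

55.9


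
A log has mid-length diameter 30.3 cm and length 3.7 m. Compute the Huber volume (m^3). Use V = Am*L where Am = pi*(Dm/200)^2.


Huber: V = Am * L,  Am = pi*(Dm/200)^2
Am = pi*(30.3/200)^2 = 0.072107 m^2
V = 0.072107*3.7 = 0.2668 m^3

0.2668


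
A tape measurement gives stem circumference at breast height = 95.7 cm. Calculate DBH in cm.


Formula: DBH = C / pi
DBH = 95.7 / pi
pi = 3.14159...
DBH = 30.5 cm

30.5


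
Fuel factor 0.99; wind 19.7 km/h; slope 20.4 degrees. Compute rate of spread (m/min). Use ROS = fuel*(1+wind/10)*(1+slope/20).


Formula: ROS = fuel * (1 + wind/10) * (1 + slope/20)
Wind factor = 1 + 19.7/10 = 2.97
Slope factor = 1 + 20.4/20 = 2.02
ROS = 0.99 * 2.97 * 2.02 = 5.94 m/min

5.94


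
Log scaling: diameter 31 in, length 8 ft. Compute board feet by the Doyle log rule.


Doyle: BF = (D - 4)^2 * L / 16
Adjusted diameter = 31 - 4 = 27 in
(D-4)^2 = 27^2 = 729
BF = 729 * 8 / 16 = 365 BF

365


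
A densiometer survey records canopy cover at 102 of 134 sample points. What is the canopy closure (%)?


Formula: Canopy closure = covered points / total points * 100
Closure = 102 / 134 * 100
Closure = 0.7612 * 100 = 76.1%

76.1


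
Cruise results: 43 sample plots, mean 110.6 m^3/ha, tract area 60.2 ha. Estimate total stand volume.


Formula: Total Volume = Mean Volume per ha * Total Area
Total Volume = 110.6 m^3/ha * 60.2 ha
Total Volume = 6658 m^3

6658


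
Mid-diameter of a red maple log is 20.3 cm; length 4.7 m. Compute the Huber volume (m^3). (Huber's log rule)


Huber: V = Am * L,  Am = pi*(Dm/200)^2
Am = pi*(20.3/200)^2 = 0.032365 m^2
V = 0.032365*4.7 = 0.1521 m^3

0.1521


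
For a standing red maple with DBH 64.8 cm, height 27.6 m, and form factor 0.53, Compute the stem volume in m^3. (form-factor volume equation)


Formula: V = pi * (DBH/200)^2 * H * ff
Radius = DBH/200 = 64.8/200 = 0.324 m
Radius^2 = 0.324^2 = 0.104976 m^2
V = pi * 0.104976 * 27.6 * 0.53
V = 4.824 m^3

4.824


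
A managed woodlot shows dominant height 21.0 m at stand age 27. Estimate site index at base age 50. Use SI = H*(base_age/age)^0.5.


Formula: SI = H_dom * (base_age / age)^0.5
Age ratio = 50 / 27 = 1.85185
sqrt(age_ratio) = 1.36083
SI = 21.0 * 1.36083 = 28.6 m

28.6


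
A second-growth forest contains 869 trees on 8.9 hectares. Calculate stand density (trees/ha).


Formula: Stand Density = N_trees / Area_ha
Density = 869 trees / 8.9 ha
Density = 98 trees/ha

98


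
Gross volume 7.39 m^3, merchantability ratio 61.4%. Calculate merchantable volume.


Formula: MV = V_total * (merchantable_pct / 100)
Merchantable fraction = 61.4% / 100 = 0.614
MV = 7.39 m^3 * 0.614 = 4.537 m^3

4.537


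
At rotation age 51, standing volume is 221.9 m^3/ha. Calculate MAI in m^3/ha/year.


Formula: MAI = Total Volume / Stand Age
MAI = 221.9 m^3/ha / 51 years
MAI = 4.35 m^3/ha/year

4.35


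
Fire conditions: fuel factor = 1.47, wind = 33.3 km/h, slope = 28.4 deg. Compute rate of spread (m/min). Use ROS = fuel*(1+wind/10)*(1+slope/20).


Formula: ROS = fuel * (1 + wind/10) * (1 + slope/20)
Wind factor = 1 + 33.3/10 = 4.33
Slope factor = 1 + 28.4/20 = 2.42
ROS = 1.47 * 4.33 * 2.42 = 15.4 m/min

15.4


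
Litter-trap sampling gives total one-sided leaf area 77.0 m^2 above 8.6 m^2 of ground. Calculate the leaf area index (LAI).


Formula: LAI = total leaf area / ground area  (dimensionless)
LAI = 77.0 m^2 / 8.6 m^2
LAI = 8.95

8.95


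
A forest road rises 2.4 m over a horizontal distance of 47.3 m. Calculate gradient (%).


Formula: Gradient = rise / run * 100
Gradient = 2.4 / 47.3 * 100 = 5.1%

5.1


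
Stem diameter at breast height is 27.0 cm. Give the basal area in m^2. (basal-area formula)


Formula: BA = pi * (DBH/2)^2 / 10000  (cm^2 to m^2)
Radius = DBH/2 = 27.0/2 = 13.5 cm
BA = pi * 13.5^2 / 10000
   = 572.5553 cm^2 / 10000
   = 0.0573 m^2

0.0573


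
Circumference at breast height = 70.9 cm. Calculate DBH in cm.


Formula: DBH = C / pi
DBH = 70.9 / pi
pi = 3.14159...
DBH = 22.6 cm

22.6


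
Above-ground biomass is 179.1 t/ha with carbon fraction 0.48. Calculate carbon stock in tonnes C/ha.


Formula: Carbon Stock = Biomass * Carbon Fraction
C = 179.1 t/ha * 0.48
C = 86.0 t C/ha

86.0


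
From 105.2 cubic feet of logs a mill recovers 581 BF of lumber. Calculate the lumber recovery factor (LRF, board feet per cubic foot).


Formula: LRF = Lumber Output (BF) / Log Input (ft^3)
LRF = 581 BF / 105.2 ft^3
LRF = 5.52 BF/ft^3

5.52


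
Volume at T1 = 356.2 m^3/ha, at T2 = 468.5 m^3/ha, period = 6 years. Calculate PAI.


Formula: PAI = (V_T2 - V_T1) / (T2 - T1)
Volume increment = 468.5 - 356.2 = 112.3 m^3/ha
PAI = 112.3 / 6 = 18.72 m^3/ha/year

18.72


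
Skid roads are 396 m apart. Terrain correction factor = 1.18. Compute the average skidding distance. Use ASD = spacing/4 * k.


Formula: ASD = (spacing / 4) * correction
Uncorrected distance = spacing / 4 = 396 / 4 = 99 m
ASD = 99 * 1.18 = 117 m

117


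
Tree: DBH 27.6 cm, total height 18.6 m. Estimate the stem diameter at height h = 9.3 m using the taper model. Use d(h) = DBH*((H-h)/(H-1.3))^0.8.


Taper: d(h) = DBH * ((H - h) / (H - 1.3))^0.8
Numerator = H - h = 18.6 - 9.3 = 9.3 m
Denominator = H - 1.3 = 18.6 - 1.3 = 17.3 m
Ratio = 9.3 / 17.3 = 0.53757
d = 27.6 * 0.53757^0.8 = 16.8 cm

16.8


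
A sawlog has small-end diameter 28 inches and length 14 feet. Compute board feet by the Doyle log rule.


Doyle: BF = (D - 4)^2 * L / 16
Adjusted diameter = 28 - 4 = 24 in
(D-4)^2 = 24^2 = 576
BF = 576 * 14 / 16 = 504 BF

504


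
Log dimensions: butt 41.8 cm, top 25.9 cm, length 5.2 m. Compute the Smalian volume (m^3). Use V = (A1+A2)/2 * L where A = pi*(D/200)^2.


Smalian: V = (A1 + A2)/2 * L,  A = pi*(D/200)^2
A1 = pi*(41.8/200)^2 = 0.137228 m^2
A2 = pi*(25.9/200)^2 = 0.052685 m^2
V = (0.137228+0.052685)/2*5.2 = 0.4938 m^3

0.4938


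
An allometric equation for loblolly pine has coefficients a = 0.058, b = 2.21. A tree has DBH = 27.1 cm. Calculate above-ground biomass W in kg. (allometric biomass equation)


Formula: W = a * DBH^b  (allometric power law)
DBH^b = 27.1^2.21 = 1468.46
W = 0.058 * 1468.46 = 85.2 kg

85.2


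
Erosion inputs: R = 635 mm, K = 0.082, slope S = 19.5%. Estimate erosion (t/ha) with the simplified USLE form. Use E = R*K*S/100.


Formula: E = R * K * S / 100  (simplified USLE)
R * K = 635 * 0.082 = 52.07
E = 52.07 * 19.5 / 100 = 10.15 t/ha

10.15


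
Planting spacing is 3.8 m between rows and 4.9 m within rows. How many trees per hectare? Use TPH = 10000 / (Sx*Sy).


Formula: TPH = 10000 m^2/ha / (spacing_x * spacing_y)
Area per tree = 3.8 m * 4.9 m = 18.62 m^2
TPH = 10000 / 18.62 = 537 trees/ha

537


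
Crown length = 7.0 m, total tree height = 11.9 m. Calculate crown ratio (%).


Formula: Crown Ratio = (Crown Length / Total Height) * 100
CR = (7.0 m / 11.9 m) * 100
CR = 0.5882 * 100 = 58.8%

58.8


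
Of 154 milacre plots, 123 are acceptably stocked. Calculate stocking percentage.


Formula: Stocking % = stocked plots / total plots * 100
Stocking = 123 / 154 * 100
Stocking = 0.7987 * 100 = 79.9%

79.9


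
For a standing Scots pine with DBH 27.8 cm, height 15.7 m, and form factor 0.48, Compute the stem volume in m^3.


Formula: V = pi * (DBH/200)^2 * H * ff
Radius = DBH/200 = 27.8/200 = 0.139 m
Radius^2 = 0.139^2 = 0.019321 m^2
V = pi * 0.019321 * 15.7 * 0.48
V = 0.457 m^3

0.457


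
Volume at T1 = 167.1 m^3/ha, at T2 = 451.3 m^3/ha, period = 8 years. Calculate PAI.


Formula: PAI = (V_T2 - V_T1) / (T2 - T1)
Volume increment = 451.3 - 167.1 = 284.2 m^3/ha
PAI = 284.2 / 8 = 35.53 m^3/ha/year

35.53


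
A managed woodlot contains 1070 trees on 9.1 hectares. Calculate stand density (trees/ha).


Formula: Stand Density = N_trees / Area_ha
Density = 1070 trees / 9.1 ha
Density = 118 trees/ha

118


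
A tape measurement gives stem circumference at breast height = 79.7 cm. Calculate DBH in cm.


Formula: DBH = C / pi
DBH = 79.7 / pi
pi = 3.14159...
DBH = 25.4 cm

25.4


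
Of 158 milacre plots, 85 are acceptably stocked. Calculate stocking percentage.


Formula: Stocking % = stocked plots / total plots * 100
Stocking = 85 / 158 * 100
Stocking = 0.538 * 100 = 53.8%

53.8


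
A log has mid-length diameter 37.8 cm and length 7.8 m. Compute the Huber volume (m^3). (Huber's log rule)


Huber: V = Am * L,  Am = pi*(Dm/200)^2
Am = pi*(37.8/200)^2 = 0.112221 m^2
V = 0.112221*7.8 = 0.8753 m^3

0.8753


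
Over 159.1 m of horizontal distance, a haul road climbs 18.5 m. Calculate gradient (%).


Formula: Gradient = rise / run * 100
Gradient = 18.5 / 159.1 * 100 = 11.6%

11.6


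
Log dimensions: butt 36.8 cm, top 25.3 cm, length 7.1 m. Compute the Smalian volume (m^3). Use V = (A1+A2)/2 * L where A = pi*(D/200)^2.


Smalian: V = (A1 + A2)/2 * L,  A = pi*(D/200)^2
A1 = pi*(36.8/200)^2 = 0.106362 m^2
A2 = pi*(25.3/200)^2 = 0.050273 m^2
V = (0.106362+0.050273)/2*7.1 = 0.5561 m^3

0.5561


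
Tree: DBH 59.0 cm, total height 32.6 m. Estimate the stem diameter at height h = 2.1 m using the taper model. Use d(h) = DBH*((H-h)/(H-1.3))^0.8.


Taper: d(h) = DBH * ((H - h) / (H - 1.3))^0.8
Numerator = H - h = 32.6 - 2.1 = 30.5 m
Denominator = H - 1.3 = 32.6 - 1.3 = 31.3 m
Ratio = 30.5 / 31.3 = 0.97444
d = 59.0 * 0.97444^0.8 = 57.8 cm

57.8


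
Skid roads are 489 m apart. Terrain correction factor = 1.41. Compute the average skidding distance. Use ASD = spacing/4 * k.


Formula: ASD = (spacing / 4) * correction
Uncorrected distance = spacing / 4 = 489 / 4 = 122.25 m
ASD = 122.25 * 1.41 = 172 m

172


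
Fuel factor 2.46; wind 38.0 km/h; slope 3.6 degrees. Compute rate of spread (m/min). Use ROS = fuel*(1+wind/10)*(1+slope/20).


Formula: ROS = fuel * (1 + wind/10) * (1 + slope/20)
Wind factor = 1 + 38.0/10 = 4.8
Slope factor = 1 + 3.6/20 = 1.18
ROS = 2.46 * 4.8 * 1.18 = 13.93 m/min

13.93


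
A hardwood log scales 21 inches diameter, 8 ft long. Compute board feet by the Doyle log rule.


Doyle: BF = (D - 4)^2 * L / 16
Adjusted diameter = 21 - 4 = 17 in
(D-4)^2 = 17^2 = 289
BF = 289 * 8 / 16 = 145 BF

145


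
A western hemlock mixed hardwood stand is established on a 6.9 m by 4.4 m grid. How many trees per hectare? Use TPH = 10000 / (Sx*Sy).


Formula: TPH = 10000 m^2/ha / (spacing_x * spacing_y)
Area per tree = 6.9 m * 4.4 m = 30.36 m^2
TPH = 10000 / 30.36 = 329 trees/ha

329


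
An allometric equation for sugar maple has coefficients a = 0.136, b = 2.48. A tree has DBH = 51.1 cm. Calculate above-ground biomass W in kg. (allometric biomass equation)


Formula: W = a * DBH^b  (allometric power law)
DBH^b = 51.1^2.48 = 17253.7632
W = 0.136 * 17253.7632 = 2346.5 kg

2346.5


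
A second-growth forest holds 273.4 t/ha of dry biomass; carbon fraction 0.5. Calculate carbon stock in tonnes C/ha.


Formula: Carbon Stock = Biomass * Carbon Fraction
C = 273.4 t/ha * 0.5
C = 136.7 t C/ha

136.7


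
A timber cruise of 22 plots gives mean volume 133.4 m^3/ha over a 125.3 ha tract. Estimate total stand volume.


Formula: Total Volume = Mean Volume per ha * Total Area
Total Volume = 133.4 m^3/ha * 125.3 ha
Total Volume = 16715 m^3

16715


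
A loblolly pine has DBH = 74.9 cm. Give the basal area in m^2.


Formula: BA = pi * (DBH/2)^2 / 10000  (cm^2 to m^2)
Radius = DBH/2 = 74.9/2 = 37.45 cm
BA = pi * 37.45^2 / 10000
   = 4406.0916 cm^2 / 10000
   = 0.4406 m^2

0.4406


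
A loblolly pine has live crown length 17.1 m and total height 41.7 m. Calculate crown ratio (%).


Formula: Crown Ratio = (Crown Length / Total Height) * 100
CR = (17.1 m / 41.7 m) * 100
CR = 0.4101 * 100 = 41.0%

41.0


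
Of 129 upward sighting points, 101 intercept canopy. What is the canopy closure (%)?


Formula: Canopy closure = covered points / total points * 100
Closure = 101 / 129 * 100
Closure = 0.7829 * 100 = 78.3%

78.3


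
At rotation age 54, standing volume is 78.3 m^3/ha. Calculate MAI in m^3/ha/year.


Formula: MAI = Total Volume / Stand Age
MAI = 78.3 m^3/ha / 54 years
MAI = 1.45 m^3/ha/year

1.45


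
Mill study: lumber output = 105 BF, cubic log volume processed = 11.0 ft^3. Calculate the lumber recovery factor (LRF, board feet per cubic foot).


Formula: LRF = Lumber Output (BF) / Log Input (ft^3)
LRF = 105 BF / 11.0 ft^3
LRF = 9.55 BF/ft^3

9.55


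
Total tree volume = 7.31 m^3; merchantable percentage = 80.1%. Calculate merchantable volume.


Formula: MV = V_total * (merchantable_pct / 100)
Merchantable fraction = 80.1% / 100 = 0.801
MV = 7.31 m^3 * 0.801 = 5.855 m^3

5.855


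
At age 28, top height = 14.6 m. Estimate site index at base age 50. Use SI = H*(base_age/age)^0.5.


Formula: SI = H_dom * (base_age / age)^0.5
Age ratio = 50 / 28 = 1.78571
sqrt(age_ratio) = 1.33631
SI = 14.6 * 1.33631 = 19.5 m

19.5


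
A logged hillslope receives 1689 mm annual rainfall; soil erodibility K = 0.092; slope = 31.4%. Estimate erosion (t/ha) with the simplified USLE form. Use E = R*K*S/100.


Formula: E = R * K * S / 100  (simplified USLE)
R * K = 1689 * 0.092 = 155.388
E = 155.388 * 31.4 / 100 = 48.79 t/ha

48.79


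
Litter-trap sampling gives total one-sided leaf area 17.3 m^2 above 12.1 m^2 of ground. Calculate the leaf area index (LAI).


Formula: LAI = total leaf area / ground area  (dimensionless)
LAI = 17.3 m^2 / 12.1 m^2
LAI = 1.43

1.43


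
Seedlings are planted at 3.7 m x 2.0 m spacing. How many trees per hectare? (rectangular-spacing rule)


Formula: TPH = 10000 m^2/ha / (spacing_x * spacing_y)
Area per tree = 3.7 m * 2.0 m = 7.4 m^2
TPH = 10000 / 7.4 = 1351 trees/ha

1351


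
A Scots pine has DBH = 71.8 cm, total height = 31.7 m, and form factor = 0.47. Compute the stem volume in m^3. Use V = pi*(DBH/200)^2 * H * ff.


Formula: V = pi * (DBH/200)^2 * H * ff
Radius = DBH/200 = 71.8/200 = 0.359 m
Radius^2 = 0.359^2 = 0.128881 m^2
V = pi * 0.128881 * 31.7 * 0.47
V = 6.032 m^3

6.032


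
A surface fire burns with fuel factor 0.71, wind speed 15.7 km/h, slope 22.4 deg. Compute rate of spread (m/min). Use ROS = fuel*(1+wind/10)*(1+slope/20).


Formula: ROS = fuel * (1 + wind/10) * (1 + slope/20)
Wind factor = 1 + 15.7/10 = 2.57
Slope factor = 1 + 22.4/20 = 2.12
ROS = 0.71 * 2.57 * 2.12 = 3.87 m/min

3.87


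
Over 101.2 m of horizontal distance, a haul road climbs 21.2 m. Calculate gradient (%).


Formula: Gradient = rise / run * 100
Gradient = 21.2 / 101.2 * 100 = 20.9%

20.9


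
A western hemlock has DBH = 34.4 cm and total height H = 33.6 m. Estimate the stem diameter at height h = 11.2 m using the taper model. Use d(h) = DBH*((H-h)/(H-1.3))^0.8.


Taper: d(h) = DBH * ((H - h) / (H - 1.3))^0.8
Numerator = H - h = 33.6 - 11.2 = 22.4 m
Denominator = H - 1.3 = 33.6 - 1.3 = 32.3 m
Ratio = 22.4 / 32.3 = 0.6935
d = 34.4 * 0.6935^0.8 = 25.7 cm

25.7


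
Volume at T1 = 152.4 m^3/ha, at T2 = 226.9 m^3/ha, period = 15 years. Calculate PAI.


Formula: PAI = (V_T2 - V_T1) / (T2 - T1)
Volume increment = 226.9 - 152.4 = 74.5 m^3/ha
PAI = 74.5 / 15 = 4.97 m^3/ha/year

4.97


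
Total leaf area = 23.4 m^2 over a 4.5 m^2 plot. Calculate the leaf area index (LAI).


Formula: LAI = total leaf area / ground area  (dimensionless)
LAI = 23.4 m^2 / 4.5 m^2
LAI = 5.2

5.2


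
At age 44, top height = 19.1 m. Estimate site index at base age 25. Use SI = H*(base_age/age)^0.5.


Formula: SI = H_dom * (base_age / age)^0.5
Age ratio = 25 / 44 = 0.56818
sqrt(age_ratio) = 0.75378
SI = 19.1 * 0.75378 = 14.4 m

14.4


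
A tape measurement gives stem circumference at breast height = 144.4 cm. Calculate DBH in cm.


Formula: DBH = C / pi
DBH = 144.4 / pi
pi = 3.14159...
DBH = 46.0 cm

46.0


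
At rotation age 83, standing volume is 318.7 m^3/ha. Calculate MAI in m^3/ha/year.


Formula: MAI = Total Volume / Stand Age
MAI = 318.7 m^3/ha / 83 years
MAI = 3.84 m^3/ha/year

3.84


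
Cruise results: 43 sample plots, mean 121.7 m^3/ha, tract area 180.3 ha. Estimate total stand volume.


Formula: Total Volume = Mean Volume per ha * Total Area
Total Volume = 121.7 m^3/ha * 180.3 ha
Total Volume = 21943 m^3

21943


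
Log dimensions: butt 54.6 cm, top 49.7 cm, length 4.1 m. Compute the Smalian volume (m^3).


Smalian: V = (A1 + A2)/2 * L,  A = pi*(D/200)^2
A1 = pi*(54.6/200)^2 = 0.23414 m^2
A2 = pi*(49.7/200)^2 = 0.194 m^2
V = (0.23414+0.194)/2*4.1 = 0.8777 m^3

0.8777


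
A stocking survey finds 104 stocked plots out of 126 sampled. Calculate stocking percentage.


Formula: Stocking % = stocked plots / total plots * 100
Stocking = 104 / 126 * 100
Stocking = 0.8254 * 100 = 82.5%

82.5


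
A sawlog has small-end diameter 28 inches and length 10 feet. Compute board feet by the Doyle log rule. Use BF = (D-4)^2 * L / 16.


Doyle: BF = (D - 4)^2 * L / 16
Adjusted diameter = 28 - 4 = 24 in
(D-4)^2 = 24^2 = 576
BF = 576 * 10 / 16 = 360 BF

360


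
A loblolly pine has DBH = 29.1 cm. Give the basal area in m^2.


Formula: BA = pi * (DBH/2)^2 / 10000  (cm^2 to m^2)
Radius = DBH/2 = 29.1/2 = 14.55 cm
BA = pi * 14.55^2 / 10000
   = 665.083 cm^2 / 10000
   = 0.0665 m^2

0.0665


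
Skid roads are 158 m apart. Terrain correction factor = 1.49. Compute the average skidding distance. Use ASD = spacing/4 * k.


Formula: ASD = (spacing / 4) * correction
Uncorrected distance = spacing / 4 = 158 / 4 = 39.5 m
ASD = 39.5 * 1.49 = 59 m

59


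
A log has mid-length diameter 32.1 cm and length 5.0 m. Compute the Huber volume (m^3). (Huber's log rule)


Huber: V = Am * L,  Am = pi*(Dm/200)^2
Am = pi*(32.1/200)^2 = 0.080928 m^2
V = 0.080928*5.0 = 0.4046 m^3

0.4046


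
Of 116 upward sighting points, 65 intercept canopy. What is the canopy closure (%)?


Formula: Canopy closure = covered points / total points * 100
Closure = 65 / 116 * 100
Closure = 0.5603 * 100 = 56.0%

56.0


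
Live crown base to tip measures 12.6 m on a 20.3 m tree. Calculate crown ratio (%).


Formula: Crown Ratio = (Crown Length / Total Height) * 100
CR = (12.6 m / 20.3 m) * 100
CR = 0.6207 * 100 = 62.1%

62.1


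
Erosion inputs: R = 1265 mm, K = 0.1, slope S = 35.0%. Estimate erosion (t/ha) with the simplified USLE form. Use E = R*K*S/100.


Formula: E = R * K * S / 100  (simplified USLE)
R * K = 1265 * 0.1 = 126.5
E = 126.5 * 35.0 / 100 = 44.28 t/ha

44.28


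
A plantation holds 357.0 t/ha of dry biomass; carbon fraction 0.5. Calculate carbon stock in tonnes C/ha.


Formula: Carbon Stock = Biomass * Carbon Fraction
C = 357.0 t/ha * 0.5
C = 178.5 t C/ha

178.5


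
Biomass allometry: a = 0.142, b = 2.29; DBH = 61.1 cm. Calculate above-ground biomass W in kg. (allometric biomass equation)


Formula: W = a * DBH^b  (allometric power law)
DBH^b = 61.1^2.29 = 12303.6614
W = 0.142 * 12303.6614 = 1747.1 kg

1747.1


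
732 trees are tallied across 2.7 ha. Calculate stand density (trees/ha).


Formula: Stand Density = N_trees / Area_ha
Density = 732 trees / 2.7 ha
Density = 271 trees/ha

271


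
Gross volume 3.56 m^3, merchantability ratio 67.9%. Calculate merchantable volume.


Formula: MV = V_total * (merchantable_pct / 100)
Merchantable fraction = 67.9% / 100 = 0.679
MV = 3.56 m^3 * 0.679 = 2.417 m^3

2.417


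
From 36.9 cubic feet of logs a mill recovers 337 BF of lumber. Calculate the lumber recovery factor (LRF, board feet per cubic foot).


Formula: LRF = Lumber Output (BF) / Log Input (ft^3)
LRF = 337 BF / 36.9 ft^3
LRF = 9.13 BF/ft^3

9.13


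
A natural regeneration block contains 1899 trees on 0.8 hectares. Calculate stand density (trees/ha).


Formula: Stand Density = N_trees / Area_ha
Density = 1899 trees / 0.8 ha
Density = 2374 trees/ha

2374


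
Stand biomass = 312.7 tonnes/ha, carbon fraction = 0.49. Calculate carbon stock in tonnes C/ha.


Formula: Carbon Stock = Biomass * Carbon Fraction
C = 312.7 t/ha * 0.49
C = 153.2 t C/ha

153.2


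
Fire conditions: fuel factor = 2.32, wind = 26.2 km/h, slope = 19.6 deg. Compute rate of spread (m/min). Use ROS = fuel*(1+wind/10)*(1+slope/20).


Formula: ROS = fuel * (1 + wind/10) * (1 + slope/20)
Wind factor = 1 + 26.2/10 = 3.62
Slope factor = 1 + 19.6/20 = 1.98
ROS = 2.32 * 3.62 * 1.98 = 16.63 m/min

16.63


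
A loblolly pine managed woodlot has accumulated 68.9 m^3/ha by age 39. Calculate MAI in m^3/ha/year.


Formula: MAI = Total Volume / Stand Age
MAI = 68.9 m^3/ha / 39 years
MAI = 1.77 m^3/ha/year

1.77


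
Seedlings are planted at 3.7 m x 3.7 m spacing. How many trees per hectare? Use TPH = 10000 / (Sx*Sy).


Formula: TPH = 10000 m^2/ha / (spacing_x * spacing_y)
Area per tree = 3.7 m * 3.7 m = 13.69 m^2
TPH = 10000 / 13.69 = 730 trees/ha

730


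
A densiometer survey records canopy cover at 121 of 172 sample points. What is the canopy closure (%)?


Formula: Canopy closure = covered points / total points * 100
Closure = 121 / 172 * 100
Closure = 0.7035 * 100 = 70.3%

70.3


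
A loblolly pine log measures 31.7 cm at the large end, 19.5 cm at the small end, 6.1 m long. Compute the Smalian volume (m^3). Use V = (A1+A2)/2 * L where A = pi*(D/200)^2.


Smalian: V = (A1 + A2)/2 * L,  A = pi*(D/200)^2
A1 = pi*(31.7/200)^2 = 0.078924 m^2
A2 = pi*(19.5/200)^2 = 0.029865 m^2
V = (0.078924+0.029865)/2*6.1 = 0.3318 m^3

0.3318


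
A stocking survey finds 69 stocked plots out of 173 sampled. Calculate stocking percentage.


Formula: Stocking % = stocked plots / total plots * 100
Stocking = 69 / 173 * 100
Stocking = 0.3988 * 100 = 39.9%

39.9


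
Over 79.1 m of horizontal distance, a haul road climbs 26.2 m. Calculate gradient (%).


Formula: Gradient = rise / run * 100
Gradient = 26.2 / 79.1 * 100 = 33.1%

33.1


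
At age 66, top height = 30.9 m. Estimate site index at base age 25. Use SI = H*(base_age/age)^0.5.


Formula: SI = H_dom * (base_age / age)^0.5
Age ratio = 25 / 66 = 0.37879
sqrt(age_ratio) = 0.61546
SI = 30.9 * 0.61546 = 19.0 m

19.0


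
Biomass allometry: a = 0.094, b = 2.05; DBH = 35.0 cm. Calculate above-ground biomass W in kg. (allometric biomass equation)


Formula: W = a * DBH^b  (allometric power law)
DBH^b = 35.0^2.05 = 1463.3206
W = 0.094 * 1463.3206 = 137.6 kg

137.6


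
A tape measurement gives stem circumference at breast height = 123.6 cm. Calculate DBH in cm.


Formula: DBH = C / pi
DBH = 123.6 / pi
pi = 3.14159...
DBH = 39.3 cm

39.3


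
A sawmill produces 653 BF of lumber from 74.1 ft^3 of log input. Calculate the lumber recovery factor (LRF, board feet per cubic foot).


Formula: LRF = Lumber Output (BF) / Log Input (ft^3)
LRF = 653 BF / 74.1 ft^3
LRF = 8.81 BF/ft^3

8.81


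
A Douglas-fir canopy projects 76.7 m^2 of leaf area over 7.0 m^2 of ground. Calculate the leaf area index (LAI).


Formula: LAI = total leaf area / ground area  (dimensionless)
LAI = 76.7 m^2 / 7.0 m^2
LAI = 10.96

10.96


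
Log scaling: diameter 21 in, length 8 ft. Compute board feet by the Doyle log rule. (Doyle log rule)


Doyle: BF = (D - 4)^2 * L / 16
Adjusted diameter = 21 - 4 = 17 in
(D-4)^2 = 17^2 = 289
BF = 289 * 8 / 16 = 145 BF

145


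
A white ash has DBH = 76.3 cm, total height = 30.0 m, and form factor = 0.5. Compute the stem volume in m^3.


Formula: V = pi * (DBH/200)^2 * H * ff
Radius = DBH/200 = 76.3/200 = 0.3815 m
Radius^2 = 0.3815^2 = 0.14554225 m^2
V = pi * 0.14554225 * 30.0 * 0.5
V = 6.859 m^3

6.859


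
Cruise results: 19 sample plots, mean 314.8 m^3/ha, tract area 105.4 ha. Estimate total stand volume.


Formula: Total Volume = Mean Volume per ha * Total Area
Total Volume = 314.8 m^3/ha * 105.4 ha
Total Volume = 33180 m^3

33180


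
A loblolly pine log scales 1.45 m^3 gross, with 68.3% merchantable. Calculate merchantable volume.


Formula: MV = V_total * (merchantable_pct / 100)
Merchantable fraction = 68.3% / 100 = 0.683
MV = 1.45 m^3 * 0.683 = 0.99 m^3

0.99


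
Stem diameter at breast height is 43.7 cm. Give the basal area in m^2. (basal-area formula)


Formula: BA = pi * (DBH/2)^2 / 10000  (cm^2 to m^2)
Radius = DBH/2 = 43.7/2 = 21.85 cm
BA = pi * 21.85^2 / 10000
   = 1499.867 cm^2 / 10000
   = 0.15 m^2

0.15


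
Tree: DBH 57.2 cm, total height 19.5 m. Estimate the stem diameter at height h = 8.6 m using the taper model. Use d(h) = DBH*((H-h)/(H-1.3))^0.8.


Taper: d(h) = DBH * ((H - h) / (H - 1.3))^0.8
Numerator = H - h = 19.5 - 8.6 = 10.9 m
Denominator = H - 1.3 = 19.5 - 1.3 = 18.2 m
Ratio = 10.9 / 18.2 = 0.5989
d = 57.2 * 0.5989^0.8 = 38.0 cm

38.0


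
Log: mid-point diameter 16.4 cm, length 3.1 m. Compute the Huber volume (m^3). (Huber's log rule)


Huber: V = Am * L,  Am = pi*(Dm/200)^2
Am = pi*(16.4/200)^2 = 0.021124 m^2
V = 0.021124*3.1 = 0.0655 m^3

0.0655


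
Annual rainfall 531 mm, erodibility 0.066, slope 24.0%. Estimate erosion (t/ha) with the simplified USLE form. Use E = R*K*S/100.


Formula: E = R * K * S / 100  (simplified USLE)
R * K = 531 * 0.066 = 35.046
E = 35.046 * 24.0 / 100 = 8.41 t/ha

8.41


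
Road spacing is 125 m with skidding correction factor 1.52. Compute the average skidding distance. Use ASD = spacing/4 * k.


Formula: ASD = (spacing / 4) * correction
Uncorrected distance = spacing / 4 = 125 / 4 = 31.25 m
ASD = 31.25 * 1.52 = 48 m

48


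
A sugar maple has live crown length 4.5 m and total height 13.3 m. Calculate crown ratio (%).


Formula: Crown Ratio = (Crown Length / Total Height) * 100
CR = (4.5 m / 13.3 m) * 100
CR = 0.3383 * 100 = 33.8%

33.8


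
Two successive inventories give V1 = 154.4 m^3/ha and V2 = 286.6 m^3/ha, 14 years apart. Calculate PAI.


Formula: PAI = (V_T2 - V_T1) / (T2 - T1)
Volume increment = 286.6 - 154.4 = 132.2 m^3/ha
PAI = 132.2 / 14 = 9.44 m^3/ha/year

9.44


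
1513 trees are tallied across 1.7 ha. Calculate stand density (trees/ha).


Formula: Stand Density = N_trees / Area_ha
Density = 1513 trees / 1.7 ha
Density = 890 trees/ha

890


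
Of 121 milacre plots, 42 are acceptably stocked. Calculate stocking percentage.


Formula: Stocking % = stocked plots / total plots * 100
Stocking = 42 / 121 * 100
Stocking = 0.3471 * 100 = 34.7%

34.7


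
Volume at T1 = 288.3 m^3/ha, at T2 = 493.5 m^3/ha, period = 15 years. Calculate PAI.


Formula: PAI = (V_T2 - V_T1) / (T2 - T1)
Volume increment = 493.5 - 288.3 = 205.2 m^3/ha
PAI = 205.2 / 15 = 13.68 m^3/ha/year

13.68


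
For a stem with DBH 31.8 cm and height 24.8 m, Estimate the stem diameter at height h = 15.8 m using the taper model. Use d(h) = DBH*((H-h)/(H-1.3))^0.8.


Taper: d(h) = DBH * ((H - h) / (H - 1.3))^0.8
Numerator = H - h = 24.8 - 15.8 = 9.0 m
Denominator = H - 1.3 = 24.8 - 1.3 = 23.5 m
Ratio = 9.0 / 23.5 = 0.38298
d = 31.8 * 0.38298^0.8 = 14.8 cm

14.8


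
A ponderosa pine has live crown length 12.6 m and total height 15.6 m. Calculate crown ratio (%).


Formula: Crown Ratio = (Crown Length / Total Height) * 100
CR = (12.6 m / 15.6 m) * 100
CR = 0.8077 * 100 = 80.8%

80.8


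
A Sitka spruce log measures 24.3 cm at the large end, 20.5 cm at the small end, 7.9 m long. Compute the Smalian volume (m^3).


Smalian: V = (A1 + A2)/2 * L,  A = pi*(D/200)^2
A1 = pi*(24.3/200)^2 = 0.046377 m^2
A2 = pi*(20.5/200)^2 = 0.033006 m^2
V = (0.046377+0.033006)/2*7.9 = 0.3136 m^3

0.3136


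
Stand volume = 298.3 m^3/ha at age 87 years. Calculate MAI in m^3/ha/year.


Formula: MAI = Total Volume / Stand Age
MAI = 298.3 m^3/ha / 87 years
MAI = 3.43 m^3/ha/year

3.43
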